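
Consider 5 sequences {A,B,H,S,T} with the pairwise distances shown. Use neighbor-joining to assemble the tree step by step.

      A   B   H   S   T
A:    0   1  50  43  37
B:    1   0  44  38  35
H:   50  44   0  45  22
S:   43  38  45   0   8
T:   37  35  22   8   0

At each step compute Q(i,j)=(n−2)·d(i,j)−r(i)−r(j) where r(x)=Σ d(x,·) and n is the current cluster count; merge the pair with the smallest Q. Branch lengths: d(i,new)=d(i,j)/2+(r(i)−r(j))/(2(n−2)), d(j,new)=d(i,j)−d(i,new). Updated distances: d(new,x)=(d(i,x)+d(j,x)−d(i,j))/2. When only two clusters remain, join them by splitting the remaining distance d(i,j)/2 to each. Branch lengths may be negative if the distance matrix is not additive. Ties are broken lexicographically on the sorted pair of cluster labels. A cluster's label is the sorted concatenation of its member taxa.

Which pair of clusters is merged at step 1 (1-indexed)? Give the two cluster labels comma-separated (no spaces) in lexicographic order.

A,B

1. join A+B (d=1, Q=-246) ⇒ AB; edges |A|=8/3, |B|=-5/3
  updated: d(AB,H)=93/2, d(AB,S)=40, d(AB,T)=71/2
2. join AB+H (d=93/2, Q=-285/2) ⇒ ABH; edges |AB|=203/8, |H|=169/8
  updated: d(ABH,S)=77/4, d(ABH,T)=11/2
3. join ABH+S (d=77/4, Q=-131/4) ⇒ ABHS; edges |ABH|=67/8, |S|=87/8
  updated: d(ABHS,T)=-23/8
4. join ABHS+T (d=-23/8) ⇒ ABHST; edges |ABHS|=-23/16, |T|=-23/16
final tree: ((((A:8/3,B:-5/3):203/8,H:169/8):67/8,S:87/8):-23/16,T:-23/16)
total length: 511/8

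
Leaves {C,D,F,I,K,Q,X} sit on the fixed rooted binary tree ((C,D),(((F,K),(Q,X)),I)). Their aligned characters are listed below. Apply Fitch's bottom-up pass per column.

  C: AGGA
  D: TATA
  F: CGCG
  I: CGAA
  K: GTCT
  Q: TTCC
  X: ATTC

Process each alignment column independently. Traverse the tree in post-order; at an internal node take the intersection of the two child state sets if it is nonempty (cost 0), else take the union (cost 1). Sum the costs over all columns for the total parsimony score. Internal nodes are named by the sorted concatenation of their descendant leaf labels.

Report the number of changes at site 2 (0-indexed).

[col 0] CD: children C:{A}, D:{T} ∪→ {A,T}; cost 1
[col 0] FK: children F:{C}, K:{G} ∪→ {C,G}; cost 1
[col 0] QX: children Q:{T}, X:{A} ∪→ {A,T}; cost 1
[col 0] FKQX: children FK:{C,G}, QX:{A,T} ∪→ {A,C,G,T}; cost 1
[col 0] FIKQX: children FKQX:{A,C,G,T}, I:{C} ∩→ {C}; cost 0
[col 0] CDFIKQX: children CD:{A,T}, FIKQX:{C} ∪→ {A,C,T}; cost 1
[col 1] CD: children C:{G}, D:{A} ∪→ {A,G}; cost 1
[col 1] FK: children F:{G}, K:{T} ∪→ {G,T}; cost 1
[col 1] QX: children Q:{T}, X:{T} ∩→ {T}; cost 0
[col 1] FKQX: children FK:{G,T}, QX:{T} ∩→ {T}; cost 0
[col 1] FIKQX: children FKQX:{T}, I:{G} ∪→ {G,T}; cost 1
[col 1] CDFIKQX: children CD:{A,G}, FIKQX:{G,T} ∩→ {G}; cost 0
[col 2] CD: children C:{G}, D:{T} ∪→ {G,T}; cost 1
[col 2] FK: children F:{C}, K:{C} ∩→ {C}; cost 0
[col 2] QX: children Q:{C}, X:{T} ∪→ {C,T}; cost 1
[col 2] FKQX: children FK:{C}, QX:{C,T} ∩→ {C}; cost 0
[col 2] FIKQX: children FKQX:{C}, I:{A} ∪→ {A,C}; cost 1
[col 2] CDFIKQX: children CD:{G,T}, FIKQX:{A,C} ∪→ {A,C,G,T}; cost 1
[col 3] CD: children C:{A}, D:{A} ∩→ {A}; cost 0
[col 3] FK: children F:{G}, K:{T} ∪→ {G,T}; cost 1
[col 3] QX: children Q:{C}, X:{C} ∩→ {C}; cost 0
[col 3] FKQX: children FK:{G,T}, QX:{C} ∪→ {C,G,T}; cost 1
[col 3] FIKQX: children FKQX:{C,G,T}, I:{A} ∪→ {A,C,G,T}; cost 1
[col 3] CDFIKQX: children CD:{A}, FIKQX:{A,C,G,T} ∩→ {A}; cost 0
per-site changes: [5, 3, 4, 3]; total = 15

4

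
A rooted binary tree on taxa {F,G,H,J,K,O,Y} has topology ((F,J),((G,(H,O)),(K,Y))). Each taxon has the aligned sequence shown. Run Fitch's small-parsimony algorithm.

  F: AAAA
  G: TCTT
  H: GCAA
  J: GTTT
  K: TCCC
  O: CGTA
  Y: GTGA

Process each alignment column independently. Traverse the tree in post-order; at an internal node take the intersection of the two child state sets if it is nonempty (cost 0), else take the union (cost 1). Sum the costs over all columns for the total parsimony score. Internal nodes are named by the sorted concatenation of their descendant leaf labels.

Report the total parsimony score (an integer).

15

FJ@0: {A} ∪ {G} = {A,G} (union, +1)
HO@0: {G} ∪ {C} = {C,G} (union, +1)
GHO@0: {T} ∪ {C,G} = {C,G,T} (union, +1)
KY@0: {T} ∪ {G} = {G,T} (union, +1)
GHKOY@0: {C,G,T} ∩ {G,T} = {G,T} (intersection, +0)
FGHJKOY@0: {A,G} ∩ {G,T} = {G} (intersection, +0)
FJ@1: {A} ∪ {T} = {A,T} (union, +1)
HO@1: {C} ∪ {G} = {C,G} (union, +1)
GHO@1: {C} ∩ {C,G} = {C} (intersection, +0)
KY@1: {C} ∪ {T} = {C,T} (union, +1)
GHKOY@1: {C} ∩ {C,T} = {C} (intersection, +0)
FGHJKOY@1: {A,T} ∪ {C} = {A,C,T} (union, +1)
FJ@2: {A} ∪ {T} = {A,T} (union, +1)
HO@2: {A} ∪ {T} = {A,T} (union, +1)
GHO@2: {T} ∩ {A,T} = {T} (intersection, +0)
KY@2: {C} ∪ {G} = {C,G} (union, +1)
GHKOY@2: {T} ∪ {C,G} = {C,G,T} (union, +1)
FGHJKOY@2: {A,T} ∩ {C,G,T} = {T} (intersection, +0)
FJ@3: {A} ∪ {T} = {A,T} (union, +1)
HO@3: {A} ∩ {A} = {A} (intersection, +0)
GHO@3: {T} ∪ {A} = {A,T} (union, +1)
KY@3: {C} ∪ {A} = {A,C} (union, +1)
GHKOY@3: {A,T} ∩ {A,C} = {A} (intersection, +0)
FGHJKOY@3: {A,T} ∩ {A} = {A} (intersection, +0)
per-site changes: [4, 4, 4, 3]; total = 15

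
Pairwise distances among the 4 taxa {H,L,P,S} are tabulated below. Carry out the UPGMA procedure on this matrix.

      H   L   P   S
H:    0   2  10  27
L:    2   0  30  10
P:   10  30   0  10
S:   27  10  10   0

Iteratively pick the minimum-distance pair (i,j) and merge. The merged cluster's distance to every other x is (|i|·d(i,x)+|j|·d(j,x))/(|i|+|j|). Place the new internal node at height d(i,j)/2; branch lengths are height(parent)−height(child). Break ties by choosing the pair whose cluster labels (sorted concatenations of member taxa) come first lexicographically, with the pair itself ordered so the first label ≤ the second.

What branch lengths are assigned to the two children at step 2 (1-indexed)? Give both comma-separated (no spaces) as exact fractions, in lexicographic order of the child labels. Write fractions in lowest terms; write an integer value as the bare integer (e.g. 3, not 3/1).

step 1: merge (H,L) at d=2; branch lengths H→1, L→1; new cluster HL
  updated: d(HL,P)=20, d(HL,S)=37/2
step 2: merge (P,S) at d=10; branch lengths P→5, S→5; new cluster PS
  updated: d(HL,PS)=77/4
step 3: merge (HL,PS) at d=77/4; branch lengths HL→69/8, PS→37/8; new cluster HLPS
final tree: ((H:1,L:1):69/8,(P:5,S:5):37/8)
total length: 101/4

5,5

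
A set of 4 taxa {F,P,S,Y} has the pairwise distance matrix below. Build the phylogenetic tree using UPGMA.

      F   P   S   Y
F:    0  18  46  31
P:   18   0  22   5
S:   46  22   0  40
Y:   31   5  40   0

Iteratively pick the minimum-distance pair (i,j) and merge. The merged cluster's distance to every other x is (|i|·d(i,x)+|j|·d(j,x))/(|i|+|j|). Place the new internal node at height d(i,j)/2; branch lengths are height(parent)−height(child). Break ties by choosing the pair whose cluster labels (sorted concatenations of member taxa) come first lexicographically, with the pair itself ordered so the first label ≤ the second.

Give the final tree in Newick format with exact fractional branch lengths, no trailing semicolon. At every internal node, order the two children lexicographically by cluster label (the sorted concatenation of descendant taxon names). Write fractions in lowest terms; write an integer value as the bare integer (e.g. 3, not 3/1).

step 1: merge (P,Y) at d=5; branch lengths P→5/2, Y→5/2; new cluster PY
  updated: d(F,PY)=49/2, d(PY,S)=31
step 2: merge (F,PY) at d=49/2; branch lengths F→49/4, PY→39/4; new cluster FPY
  updated: d(FPY,S)=36
step 3: merge (FPY,S) at d=36; branch lengths FPY→23/4, S→18; new cluster FPSY
final tree: ((F:49/4,(P:5/2,Y:5/2):39/4):23/4,S:18)
total length: 203/4

((F:49/4,(P:5/2,Y:5/2):39/4):23/4,S:18)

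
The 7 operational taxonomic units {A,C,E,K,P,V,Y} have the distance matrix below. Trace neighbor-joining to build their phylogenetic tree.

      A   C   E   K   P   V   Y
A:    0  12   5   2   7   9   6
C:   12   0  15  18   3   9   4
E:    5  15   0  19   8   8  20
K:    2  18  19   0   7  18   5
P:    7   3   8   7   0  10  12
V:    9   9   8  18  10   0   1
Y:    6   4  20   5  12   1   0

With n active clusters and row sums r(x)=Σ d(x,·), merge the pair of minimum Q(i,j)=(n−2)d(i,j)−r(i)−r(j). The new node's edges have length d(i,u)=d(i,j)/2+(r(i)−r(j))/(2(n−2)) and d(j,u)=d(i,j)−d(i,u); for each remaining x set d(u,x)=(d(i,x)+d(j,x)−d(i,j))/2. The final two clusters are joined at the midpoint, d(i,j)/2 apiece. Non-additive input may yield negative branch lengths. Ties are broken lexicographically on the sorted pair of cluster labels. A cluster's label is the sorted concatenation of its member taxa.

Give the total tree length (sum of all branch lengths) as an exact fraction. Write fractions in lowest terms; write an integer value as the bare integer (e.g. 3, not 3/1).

step 1: merge (A,K) at d=2, Q=-100; branch lengths A→-9/5, K→19/5; new cluster AK
  updated: d(AK,C)=14, d(AK,E)=11, d(AK,P)=6, d(AK,V)=25/2, d(AK,Y)=9/2
step 2: merge (V,Y) at d=1, Q=-78; branch lengths V→3/8, Y→5/8; new cluster VY
  updated: d(AK,VY)=8, d(C,VY)=6, d(E,VY)=27/2, d(P,VY)=21/2
step 3: merge (C,VY) at d=6, Q=-58; branch lengths C→3, VY→3; new cluster CVY
  updated: d(AK,CVY)=8, d(CVY,E)=45/4, d(CVY,P)=15/4
step 4: merge (AK,E) at d=11, Q=-133/4; branch lengths AK→67/16, E→109/16; new cluster AEK
  updated: d(AEK,CVY)=33/8, d(AEK,P)=3/2
step 5: merge (AEK,CVY) at d=33/8, Q=-75/8; branch lengths AEK→15/16, CVY→51/16; new cluster ACEKVY
  updated: d(ACEKVY,P)=9/16
step 6: merge (ACEKVY,P) at d=9/16; branch lengths ACEKVY→9/32, P→9/32; new cluster ACEKPVY
final tree: ((((A:-9/5,K:19/5):67/16,E:109/16):15/16,(C:3,(V:3/8,Y:5/8):3):51/16):9/32,P:9/32)
total length: 395/16

395/16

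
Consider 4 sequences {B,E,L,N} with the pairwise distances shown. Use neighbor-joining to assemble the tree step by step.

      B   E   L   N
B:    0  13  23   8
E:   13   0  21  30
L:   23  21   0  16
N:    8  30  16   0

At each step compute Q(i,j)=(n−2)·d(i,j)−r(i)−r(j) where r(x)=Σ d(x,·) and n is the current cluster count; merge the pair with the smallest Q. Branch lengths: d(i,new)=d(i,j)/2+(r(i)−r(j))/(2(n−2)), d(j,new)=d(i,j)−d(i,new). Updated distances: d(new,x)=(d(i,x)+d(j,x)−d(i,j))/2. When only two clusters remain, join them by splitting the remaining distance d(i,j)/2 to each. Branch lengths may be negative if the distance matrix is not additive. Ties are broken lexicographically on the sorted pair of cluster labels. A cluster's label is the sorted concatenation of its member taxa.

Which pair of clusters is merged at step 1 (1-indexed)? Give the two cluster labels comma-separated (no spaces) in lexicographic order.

B,E

1. join B+E (d=13, Q=-82) ⇒ BE; edges |B|=3/2, |E|=23/2
  updated: d(BE,L)=31/2, d(BE,N)=25/2
2. join BE+L (d=31/2, Q=-44) ⇒ BEL; edges |BE|=6, |L|=19/2
  updated: d(BEL,N)=13/2
3. join BEL+N (d=13/2) ⇒ BELN; edges |BEL|=13/4, |N|=13/4
final tree: (((B:3/2,E:23/2):6,L:19/2):13/4,N:13/4)
total length: 35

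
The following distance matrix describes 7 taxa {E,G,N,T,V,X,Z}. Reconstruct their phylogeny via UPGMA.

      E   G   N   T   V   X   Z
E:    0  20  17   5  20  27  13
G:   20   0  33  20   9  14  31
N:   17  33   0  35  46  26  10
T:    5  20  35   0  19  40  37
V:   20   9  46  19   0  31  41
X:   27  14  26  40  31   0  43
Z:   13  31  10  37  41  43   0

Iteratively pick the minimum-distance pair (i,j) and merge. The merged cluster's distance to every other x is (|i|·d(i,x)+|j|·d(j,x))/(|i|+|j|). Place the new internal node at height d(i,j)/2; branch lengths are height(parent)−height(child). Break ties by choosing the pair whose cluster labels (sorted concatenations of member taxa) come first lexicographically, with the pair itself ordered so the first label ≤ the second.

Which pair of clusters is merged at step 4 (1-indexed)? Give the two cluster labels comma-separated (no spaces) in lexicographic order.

ET,GV

iteration 1: select E,T (d=5); attach at lengths (5/2, 5/2); label the merged cluster ET
  updated: d(ET,G)=20, d(ET,N)=26, d(ET,V)=39/2, d(ET,X)=67/2, d(ET,Z)=25
iteration 2: select G,V (d=9); attach at lengths (9/2, 9/2); label the merged cluster GV
  updated: d(ET,GV)=79/4, d(GV,N)=79/2, d(GV,X)=45/2, d(GV,Z)=36
iteration 3: select N,Z (d=10); attach at lengths (5, 5); label the merged cluster NZ
  updated: d(ET,NZ)=51/2, d(GV,NZ)=151/4, d(NZ,X)=69/2
iteration 4: select ET,GV (d=79/4); attach at lengths (59/8, 43/8); label the merged cluster EGTV
  updated: d(EGTV,NZ)=253/8, d(EGTV,X)=28
iteration 5: select EGTV,X (d=28); attach at lengths (33/8, 14); label the merged cluster EGTVX
  updated: d(EGTVX,NZ)=161/5
iteration 6: select EGTVX,NZ (d=161/5); attach at lengths (21/10, 111/10); label the merged cluster EGNTVXZ
final tree: ((((E:5/2,T:5/2):59/8,(G:9/2,V:9/2):43/8):33/8,X:14):21/10,(N:5,Z:5):111/10)
total length: 2723/40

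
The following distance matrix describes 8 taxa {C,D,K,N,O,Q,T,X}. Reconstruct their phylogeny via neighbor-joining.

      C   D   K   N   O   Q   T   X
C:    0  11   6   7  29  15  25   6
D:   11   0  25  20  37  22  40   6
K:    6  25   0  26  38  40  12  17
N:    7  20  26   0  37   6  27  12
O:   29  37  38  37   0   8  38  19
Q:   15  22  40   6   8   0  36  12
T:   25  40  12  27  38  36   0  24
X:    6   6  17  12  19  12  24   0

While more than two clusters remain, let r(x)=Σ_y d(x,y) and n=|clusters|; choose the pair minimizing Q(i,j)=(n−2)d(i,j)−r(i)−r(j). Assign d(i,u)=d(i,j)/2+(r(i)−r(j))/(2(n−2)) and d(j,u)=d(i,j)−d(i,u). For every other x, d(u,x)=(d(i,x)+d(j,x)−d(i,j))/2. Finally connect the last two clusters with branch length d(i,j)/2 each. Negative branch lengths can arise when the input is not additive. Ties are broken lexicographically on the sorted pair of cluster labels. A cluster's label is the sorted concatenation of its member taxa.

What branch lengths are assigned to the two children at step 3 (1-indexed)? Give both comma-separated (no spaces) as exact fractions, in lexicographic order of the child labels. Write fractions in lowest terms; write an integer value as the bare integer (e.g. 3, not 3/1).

1. join O+Q (d=8, Q=-297) ⇒ OQ; edges |O|=115/12, |Q|=-19/12
  updated: d(C,OQ)=18, d(D,OQ)=51/2, d(K,OQ)=35, d(N,OQ)=35/2, d(OQ,T)=33, d(OQ,X)=23/2
2. join K+T (d=12, Q=-222) ⇒ KT; edges |K|=2, |T|=10
  updated: d(C,KT)=19/2, d(D,KT)=53/2, d(KT,N)=41/2, d(KT,OQ)=28, d(KT,X)=29/2
3. join D+X (d=6, Q=-115) ⇒ DX; edges |D|=63/8, |X|=-15/8
  updated: d(C,DX)=11/2, d(DX,KT)=35/2, d(DX,N)=13, d(DX,OQ)=31/2
4. join C+KT (d=19/2, Q=-87) ⇒ CKT; edges |C|=-7/6, |KT|=32/3
  updated: d(CKT,DX)=27/4, d(CKT,N)=9, d(CKT,OQ)=73/4
5. join CKT+DX (d=27/4, Q=-223/4) ⇒ CDKTX; edges |CKT|=49/16, |DX|=59/16
  updated: d(CDKTX,N)=61/8, d(CDKTX,OQ)=27/2
6. join CDKTX+N (d=61/8, Q=-309/8) ⇒ CDKNTX; edges |CDKTX|=29/16, |N|=93/16
  updated: d(CDKNTX,OQ)=187/16
7. join CDKNTX+OQ (d=187/16) ⇒ CDKNOQTX; edges |CDKNTX|=187/32, |OQ|=187/32
final tree: ((((C:-7/6,(K:2,T:10):32/3):49/16,(D:63/8,X:-15/8):59/16):29/16,N:93/16):187/32,(O:115/12,Q:-19/12):187/32)
total length: 985/16

63/8,-15/8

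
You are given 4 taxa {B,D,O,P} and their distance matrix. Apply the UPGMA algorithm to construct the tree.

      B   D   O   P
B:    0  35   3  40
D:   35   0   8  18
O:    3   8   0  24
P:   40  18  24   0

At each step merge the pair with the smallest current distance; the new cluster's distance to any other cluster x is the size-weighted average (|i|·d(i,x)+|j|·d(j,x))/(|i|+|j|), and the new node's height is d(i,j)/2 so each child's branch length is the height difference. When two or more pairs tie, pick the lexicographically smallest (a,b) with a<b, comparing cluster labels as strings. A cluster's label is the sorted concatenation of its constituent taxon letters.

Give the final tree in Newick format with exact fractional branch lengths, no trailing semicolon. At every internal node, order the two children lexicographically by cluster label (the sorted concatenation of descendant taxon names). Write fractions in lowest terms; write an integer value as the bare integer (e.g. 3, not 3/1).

((B:3/2,O:3/2):95/8,(D:9,P:9):35/8)

iteration 1: select B,O (d=3); attach at lengths (3/2, 3/2); label the merged cluster BO
  updated: d(BO,D)=43/2, d(BO,P)=32
iteration 2: select D,P (d=18); attach at lengths (9, 9); label the merged cluster DP
  updated: d(BO,DP)=107/4
iteration 3: select BO,DP (d=107/4); attach at lengths (95/8, 35/8); label the merged cluster BDOP
final tree: ((B:3/2,O:3/2):95/8,(D:9,P:9):35/8)
total length: 149/4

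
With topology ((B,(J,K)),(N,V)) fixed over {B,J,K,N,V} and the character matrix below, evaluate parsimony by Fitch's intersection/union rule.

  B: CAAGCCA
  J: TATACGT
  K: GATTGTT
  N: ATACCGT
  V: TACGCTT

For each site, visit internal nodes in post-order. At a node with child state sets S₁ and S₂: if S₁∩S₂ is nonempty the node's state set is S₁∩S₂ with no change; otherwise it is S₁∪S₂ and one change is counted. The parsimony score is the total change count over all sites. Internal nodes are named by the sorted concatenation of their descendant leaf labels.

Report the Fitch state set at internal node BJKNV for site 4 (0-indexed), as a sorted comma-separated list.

JK@0: {T} ∪ {G} = {G,T} (union, +1)
BJK@0: {C} ∪ {G,T} = {C,G,T} (union, +1)
NV@0: {A} ∪ {T} = {A,T} (union, +1)
BJKNV@0: {C,G,T} ∩ {A,T} = {T} (intersection, +0)
JK@1: {A} ∩ {A} = {A} (intersection, +0)
BJK@1: {A} ∩ {A} = {A} (intersection, +0)
NV@1: {T} ∪ {A} = {A,T} (union, +1)
BJKNV@1: {A} ∩ {A,T} = {A} (intersection, +0)
JK@2: {T} ∩ {T} = {T} (intersection, +0)
BJK@2: {A} ∪ {T} = {A,T} (union, +1)
NV@2: {A} ∪ {C} = {A,C} (union, +1)
BJKNV@2: {A,T} ∩ {A,C} = {A} (intersection, +0)
JK@3: {A} ∪ {T} = {A,T} (union, +1)
BJK@3: {G} ∪ {A,T} = {A,G,T} (union, +1)
NV@3: {C} ∪ {G} = {C,G} (union, +1)
BJKNV@3: {A,G,T} ∩ {C,G} = {G} (intersection, +0)
JK@4: {C} ∪ {G} = {C,G} (union, +1)
BJK@4: {C} ∩ {C,G} = {C} (intersection, +0)
NV@4: {C} ∩ {C} = {C} (intersection, +0)
BJKNV@4: {C} ∩ {C} = {C} (intersection, +0)
JK@5: {G} ∪ {T} = {G,T} (union, +1)
BJK@5: {C} ∪ {G,T} = {C,G,T} (union, +1)
NV@5: {G} ∪ {T} = {G,T} (union, +1)
BJKNV@5: {C,G,T} ∩ {G,T} = {G,T} (intersection, +0)
JK@6: {T} ∩ {T} = {T} (intersection, +0)
BJK@6: {A} ∪ {T} = {A,T} (union, +1)
NV@6: {T} ∩ {T} = {T} (intersection, +0)
BJKNV@6: {A,T} ∩ {T} = {T} (intersection, +0)
per-site changes: [3, 1, 2, 3, 1, 3, 1]; total = 14

C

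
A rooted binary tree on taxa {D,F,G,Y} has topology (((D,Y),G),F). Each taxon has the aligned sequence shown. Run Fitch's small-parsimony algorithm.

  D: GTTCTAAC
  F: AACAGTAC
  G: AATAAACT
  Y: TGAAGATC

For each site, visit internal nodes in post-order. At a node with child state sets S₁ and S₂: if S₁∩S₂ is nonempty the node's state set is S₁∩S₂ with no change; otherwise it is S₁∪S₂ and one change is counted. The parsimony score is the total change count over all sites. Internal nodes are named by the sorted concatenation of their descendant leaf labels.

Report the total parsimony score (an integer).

13

DY@0: {G} ∪ {T} = {G,T} (union, +1)
DGY@0: {G,T} ∪ {A} = {A,G,T} (union, +1)
DFGY@0: {A,G,T} ∩ {A} = {A} (intersection, +0)
DY@1: {T} ∪ {G} = {G,T} (union, +1)
DGY@1: {G,T} ∪ {A} = {A,G,T} (union, +1)
DFGY@1: {A,G,T} ∩ {A} = {A} (intersection, +0)
DY@2: {T} ∪ {A} = {A,T} (union, +1)
DGY@2: {A,T} ∩ {T} = {T} (intersection, +0)
DFGY@2: {T} ∪ {C} = {C,T} (union, +1)
DY@3: {C} ∪ {A} = {A,C} (union, +1)
DGY@3: {A,C} ∩ {A} = {A} (intersection, +0)
DFGY@3: {A} ∩ {A} = {A} (intersection, +0)
DY@4: {T} ∪ {G} = {G,T} (union, +1)
DGY@4: {G,T} ∪ {A} = {A,G,T} (union, +1)
DFGY@4: {A,G,T} ∩ {G} = {G} (intersection, +0)
DY@5: {A} ∩ {A} = {A} (intersection, +0)
DGY@5: {A} ∩ {A} = {A} (intersection, +0)
DFGY@5: {A} ∪ {T} = {A,T} (union, +1)
DY@6: {A} ∪ {T} = {A,T} (union, +1)
DGY@6: {A,T} ∪ {C} = {A,C,T} (union, +1)
DFGY@6: {A,C,T} ∩ {A} = {A} (intersection, +0)
DY@7: {C} ∩ {C} = {C} (intersection, +0)
DGY@7: {C} ∪ {T} = {C,T} (union, +1)
DFGY@7: {C,T} ∩ {C} = {C} (intersection, +0)
per-site changes: [2, 2, 2, 1, 2, 1, 2, 1]; total = 13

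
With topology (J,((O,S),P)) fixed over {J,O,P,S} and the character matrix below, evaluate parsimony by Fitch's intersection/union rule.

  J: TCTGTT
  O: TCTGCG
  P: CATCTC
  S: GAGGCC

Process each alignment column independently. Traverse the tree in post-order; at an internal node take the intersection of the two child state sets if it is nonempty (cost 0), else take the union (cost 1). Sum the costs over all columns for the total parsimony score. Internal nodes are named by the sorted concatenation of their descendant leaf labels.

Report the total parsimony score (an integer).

site 0, node OS: O={T} ∪ S={G} → {G,T} (+1)
site 0, node OPS: OS={G,T} ∪ P={C} → {C,G,T} (+1)
site 0, node JOPS: J={T} ∩ OPS={C,G,T} → {T} (+0)
site 1, node OS: O={C} ∪ S={A} → {A,C} (+1)
site 1, node OPS: OS={A,C} ∩ P={A} → {A} (+0)
site 1, node JOPS: J={C} ∪ OPS={A} → {A,C} (+1)
site 2, node OS: O={T} ∪ S={G} → {G,T} (+1)
site 2, node OPS: OS={G,T} ∩ P={T} → {T} (+0)
site 2, node JOPS: J={T} ∩ OPS={T} → {T} (+0)
site 3, node OS: O={G} ∩ S={G} → {G} (+0)
site 3, node OPS: OS={G} ∪ P={C} → {C,G} (+1)
site 3, node JOPS: J={G} ∩ OPS={C,G} → {G} (+0)
site 4, node OS: O={C} ∩ S={C} → {C} (+0)
site 4, node OPS: OS={C} ∪ P={T} → {C,T} (+1)
site 4, node JOPS: J={T} ∩ OPS={C,T} → {T} (+0)
site 5, node OS: O={G} ∪ S={C} → {C,G} (+1)
site 5, node OPS: OS={C,G} ∩ P={C} → {C} (+0)
site 5, node JOPS: J={T} ∪ OPS={C} → {C,T} (+1)
per-site changes: [2, 2, 1, 1, 1, 2]; total = 9

9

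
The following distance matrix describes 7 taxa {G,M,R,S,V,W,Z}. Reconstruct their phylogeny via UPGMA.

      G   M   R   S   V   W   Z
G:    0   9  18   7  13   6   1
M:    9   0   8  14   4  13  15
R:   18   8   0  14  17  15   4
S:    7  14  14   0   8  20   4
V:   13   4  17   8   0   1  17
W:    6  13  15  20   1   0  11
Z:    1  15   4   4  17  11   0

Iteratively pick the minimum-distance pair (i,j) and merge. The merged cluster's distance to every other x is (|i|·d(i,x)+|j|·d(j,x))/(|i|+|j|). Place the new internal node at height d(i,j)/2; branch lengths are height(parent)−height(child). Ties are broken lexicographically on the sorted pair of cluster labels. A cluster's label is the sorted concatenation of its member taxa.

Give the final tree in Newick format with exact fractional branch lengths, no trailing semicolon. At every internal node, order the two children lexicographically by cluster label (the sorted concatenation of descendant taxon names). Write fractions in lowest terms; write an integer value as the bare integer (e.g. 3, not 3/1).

(((G:1/2,Z:1/2):9/4,S:11/4):83/24,((M:4,R:4):17/8,(V:1/2,W:1/2):45/8):1/12)

1. join G+Z (d=1) ⇒ GZ; edges |G|=1/2, |Z|=1/2
  updated: d(GZ,M)=12, d(GZ,R)=11, d(GZ,S)=11/2, d(GZ,V)=15, d(GZ,W)=17/2
2. join V+W (d=1) ⇒ VW; edges |V|=1/2, |W|=1/2
  updated: d(GZ,VW)=47/4, d(M,VW)=17/2, d(R,VW)=16, d(S,VW)=14
3. join GZ+S (d=11/2) ⇒ GSZ; edges |GZ|=9/4, |S|=11/4
  updated: d(GSZ,M)=38/3, d(GSZ,R)=12, d(GSZ,VW)=25/2
4. join M+R (d=8) ⇒ MR; edges |M|=4, |R|=4
  updated: d(GSZ,MR)=37/3, d(MR,VW)=49/4
5. join MR+VW (d=49/4) ⇒ MRVW; edges |MR|=17/8, |VW|=45/8
  updated: d(GSZ,MRVW)=149/12
6. join GSZ+MRVW (d=149/12) ⇒ GMRSVWZ; edges |GSZ|=83/24, |MRVW|=1/12
final tree: (((G:1/2,Z:1/2):9/4,S:11/4):83/24,((M:4,R:4):17/8,(V:1/2,W:1/2):45/8):1/12)
total length: 631/24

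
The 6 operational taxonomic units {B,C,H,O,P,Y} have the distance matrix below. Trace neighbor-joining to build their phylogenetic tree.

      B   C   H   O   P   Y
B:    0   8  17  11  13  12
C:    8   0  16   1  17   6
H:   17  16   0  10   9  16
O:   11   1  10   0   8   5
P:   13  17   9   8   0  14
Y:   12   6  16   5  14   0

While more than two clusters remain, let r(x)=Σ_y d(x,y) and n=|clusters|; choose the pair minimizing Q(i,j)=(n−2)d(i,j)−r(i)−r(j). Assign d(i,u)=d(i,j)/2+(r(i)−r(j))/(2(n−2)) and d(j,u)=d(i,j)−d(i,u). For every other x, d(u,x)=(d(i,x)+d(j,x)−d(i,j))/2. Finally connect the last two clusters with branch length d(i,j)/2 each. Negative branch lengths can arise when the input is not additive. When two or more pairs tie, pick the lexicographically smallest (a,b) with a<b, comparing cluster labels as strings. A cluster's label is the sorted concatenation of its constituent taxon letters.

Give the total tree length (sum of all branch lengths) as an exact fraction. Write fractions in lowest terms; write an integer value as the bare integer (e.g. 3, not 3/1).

iteration 1: select H,P (d=9, Q=-93); attach at lengths (43/8, 29/8); label the merged cluster HP
  updated: d(B,HP)=21/2, d(C,HP)=12, d(HP,O)=9/2, d(HP,Y)=21/2
iteration 2: select B,HP (d=21/2, Q=-95/2); attach at lengths (71/12, 55/12); label the merged cluster BHP
  updated: d(BHP,C)=19/4, d(BHP,O)=5/2, d(BHP,Y)=6
iteration 3: select BHP,Y (d=6, Q=-73/4); attach at lengths (33/16, 63/16); label the merged cluster BHPY
  updated: d(BHPY,C)=19/8, d(BHPY,O)=3/4
iteration 4: select BHPY,C (d=19/8, Q=-33/8); attach at lengths (17/16, 21/16); label the merged cluster BCHPY
  updated: d(BCHPY,O)=-5/16
iteration 5: select BCHPY,O (d=-5/16); attach at lengths (-5/32, -5/32); label the merged cluster BCHOPY
final tree: ((((B:71/12,(H:43/8,P:29/8):55/12):33/16,Y:63/16):17/16,C:21/16):-5/32,O:-5/32)
total length: 441/16

441/16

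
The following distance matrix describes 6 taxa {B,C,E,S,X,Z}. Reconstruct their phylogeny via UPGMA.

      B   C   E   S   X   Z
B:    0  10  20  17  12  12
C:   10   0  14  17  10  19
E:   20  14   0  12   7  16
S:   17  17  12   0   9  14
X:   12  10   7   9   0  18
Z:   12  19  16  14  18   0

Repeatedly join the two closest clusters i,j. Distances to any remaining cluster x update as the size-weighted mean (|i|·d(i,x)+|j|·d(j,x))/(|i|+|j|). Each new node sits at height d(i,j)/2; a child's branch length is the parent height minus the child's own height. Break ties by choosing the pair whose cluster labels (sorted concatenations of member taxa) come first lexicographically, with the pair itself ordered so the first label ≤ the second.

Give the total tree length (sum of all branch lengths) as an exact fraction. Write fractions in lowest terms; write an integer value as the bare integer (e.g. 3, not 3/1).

1. join E+X (d=7) ⇒ EX; edges |E|=7/2, |X|=7/2
  updated: d(B,EX)=16, d(C,EX)=12, d(EX,S)=21/2, d(EX,Z)=17
2. join B+C (d=10) ⇒ BC; edges |B|=5, |C|=5
  updated: d(BC,EX)=14, d(BC,S)=17, d(BC,Z)=31/2
3. join EX+S (d=21/2) ⇒ ESX; edges |EX|=7/4, |S|=21/4
  updated: d(BC,ESX)=15, d(ESX,Z)=16
4. join BC+ESX (d=15) ⇒ BCESX; edges |BC|=5/2, |ESX|=9/4
  updated: d(BCESX,Z)=79/5
5. join BCESX+Z (d=79/5) ⇒ BCESXZ; edges |BCESX|=2/5, |Z|=79/10
final tree: (((B:5,C:5):5/2,((E:7/2,X:7/2):7/4,S:21/4):9/4):2/5,Z:79/10)
total length: 741/20

741/20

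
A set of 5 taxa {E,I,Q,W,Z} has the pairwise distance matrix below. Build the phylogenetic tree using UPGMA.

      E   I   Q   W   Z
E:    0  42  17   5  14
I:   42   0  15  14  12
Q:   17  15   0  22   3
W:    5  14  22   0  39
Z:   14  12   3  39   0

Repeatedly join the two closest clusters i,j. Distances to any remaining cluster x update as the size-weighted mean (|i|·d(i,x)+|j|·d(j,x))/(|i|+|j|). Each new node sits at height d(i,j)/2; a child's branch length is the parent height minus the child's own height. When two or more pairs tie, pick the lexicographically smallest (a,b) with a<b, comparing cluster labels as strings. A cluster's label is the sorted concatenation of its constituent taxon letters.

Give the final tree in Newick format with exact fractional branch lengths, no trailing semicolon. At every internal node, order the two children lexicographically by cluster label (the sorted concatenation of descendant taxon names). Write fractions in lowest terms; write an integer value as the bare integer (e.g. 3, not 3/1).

((E:5/2,W:5/2):59/6,(I:27/4,(Q:3/2,Z:3/2):21/4):67/12)

1. join Q+Z (d=3) ⇒ QZ; edges |Q|=3/2, |Z|=3/2
  updated: d(E,QZ)=31/2, d(I,QZ)=27/2, d(QZ,W)=61/2
2. join E+W (d=5) ⇒ EW; edges |E|=5/2, |W|=5/2
  updated: d(EW,I)=28, d(EW,QZ)=23
3. join I+QZ (d=27/2) ⇒ IQZ; edges |I|=27/4, |QZ|=21/4
  updated: d(EW,IQZ)=74/3
4. join EW+IQZ (d=74/3) ⇒ EIQWZ; edges |EW|=59/6, |IQZ|=67/12
final tree: ((E:5/2,W:5/2):59/6,(I:27/4,(Q:3/2,Z:3/2):21/4):67/12)
total length: 425/12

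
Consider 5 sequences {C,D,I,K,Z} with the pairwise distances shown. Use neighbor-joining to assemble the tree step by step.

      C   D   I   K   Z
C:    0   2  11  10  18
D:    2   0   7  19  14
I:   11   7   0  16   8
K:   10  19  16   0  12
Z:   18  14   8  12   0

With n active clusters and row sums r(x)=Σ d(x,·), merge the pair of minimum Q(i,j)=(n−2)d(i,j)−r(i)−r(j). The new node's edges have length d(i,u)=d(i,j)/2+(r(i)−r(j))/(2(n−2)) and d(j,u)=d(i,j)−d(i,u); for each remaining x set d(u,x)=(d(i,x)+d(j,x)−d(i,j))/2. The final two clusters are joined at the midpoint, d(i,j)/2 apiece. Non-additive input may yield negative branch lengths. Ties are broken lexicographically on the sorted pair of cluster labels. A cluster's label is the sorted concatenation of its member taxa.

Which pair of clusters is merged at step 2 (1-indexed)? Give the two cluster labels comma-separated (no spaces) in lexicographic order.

step 1: merge (C,D) at d=2, Q=-77; branch lengths C→5/6, D→7/6; new cluster CD
  updated: d(CD,I)=8, d(CD,K)=27/2, d(CD,Z)=15
step 2: merge (CD,I) at d=8, Q=-105/2; branch lengths CD→41/8, I→23/8; new cluster CDI
  updated: d(CDI,K)=43/4, d(CDI,Z)=15/2
step 3: merge (CDI,K) at d=43/4, Q=-121/4; branch lengths CDI→25/8, K→61/8; new cluster CDIK
  updated: d(CDIK,Z)=35/8
step 4: merge (CDIK,Z) at d=35/8; branch lengths CDIK→35/16, Z→35/16; new cluster CDIKZ
final tree: ((((C:5/6,D:7/6):41/8,I:23/8):25/8,K:61/8):35/16,Z:35/16)
total length: 201/8

CD,I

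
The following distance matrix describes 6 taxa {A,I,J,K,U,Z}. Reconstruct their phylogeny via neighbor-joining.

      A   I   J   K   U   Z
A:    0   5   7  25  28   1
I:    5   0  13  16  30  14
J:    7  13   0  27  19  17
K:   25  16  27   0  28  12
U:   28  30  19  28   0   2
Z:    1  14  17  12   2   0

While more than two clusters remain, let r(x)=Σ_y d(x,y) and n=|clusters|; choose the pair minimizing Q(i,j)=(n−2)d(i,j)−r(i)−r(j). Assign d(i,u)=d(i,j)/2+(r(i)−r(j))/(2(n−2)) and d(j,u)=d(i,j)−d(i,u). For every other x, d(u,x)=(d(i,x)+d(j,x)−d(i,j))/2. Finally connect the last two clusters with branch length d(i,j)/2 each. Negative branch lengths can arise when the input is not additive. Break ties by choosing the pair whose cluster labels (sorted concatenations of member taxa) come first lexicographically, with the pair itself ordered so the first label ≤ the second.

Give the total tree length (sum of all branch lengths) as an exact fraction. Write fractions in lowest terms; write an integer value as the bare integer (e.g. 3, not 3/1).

625/16

1. join U+Z (d=2, Q=-145) ⇒ UZ; edges |U|=69/8, |Z|=-53/8
  updated: d(A,UZ)=27/2, d(I,UZ)=21, d(J,UZ)=17, d(K,UZ)=19
2. join K+UZ (d=19, Q=-201/2) ⇒ KUZ; edges |K|=49/4, |UZ|=27/4
  updated: d(A,KUZ)=39/4, d(I,KUZ)=9, d(J,KUZ)=25/2
3. join A+J (d=7, Q=-161/4) ⇒ AJ; edges |A|=13/16, |J|=99/16
  updated: d(AJ,I)=11/2, d(AJ,KUZ)=61/8
4. join AJ+I (d=11/2, Q=-177/8) ⇒ AIJ; edges |AJ|=33/16, |I|=55/16
  updated: d(AIJ,KUZ)=89/16
5. join AIJ+KUZ (d=89/16) ⇒ AIJKUZ; edges |AIJ|=89/32, |KUZ|=89/32
final tree: (((A:13/16,J:99/16):33/16,I:55/16):89/32,(K:49/4,(U:69/8,Z:-53/8):27/4):89/32)
total length: 625/16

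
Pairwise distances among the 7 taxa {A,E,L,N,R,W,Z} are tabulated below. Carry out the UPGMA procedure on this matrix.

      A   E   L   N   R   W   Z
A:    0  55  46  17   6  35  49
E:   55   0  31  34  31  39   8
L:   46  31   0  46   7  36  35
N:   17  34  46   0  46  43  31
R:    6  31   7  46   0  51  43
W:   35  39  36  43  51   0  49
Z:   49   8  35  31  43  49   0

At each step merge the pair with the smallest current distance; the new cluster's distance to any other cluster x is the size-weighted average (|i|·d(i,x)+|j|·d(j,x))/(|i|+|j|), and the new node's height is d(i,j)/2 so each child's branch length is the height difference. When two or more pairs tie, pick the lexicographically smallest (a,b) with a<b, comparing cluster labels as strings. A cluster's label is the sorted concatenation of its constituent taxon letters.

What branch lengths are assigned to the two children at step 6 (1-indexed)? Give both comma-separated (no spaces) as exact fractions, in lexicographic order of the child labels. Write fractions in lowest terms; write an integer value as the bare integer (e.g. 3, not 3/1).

53/36,253/12

step 1: merge (A,R) at d=6; branch lengths A→3, R→3; new cluster AR
  updated: d(AR,E)=43, d(AR,L)=53/2, d(AR,N)=63/2, d(AR,W)=43, d(AR,Z)=46
step 2: merge (E,Z) at d=8; branch lengths E→4, Z→4; new cluster EZ
  updated: d(AR,EZ)=89/2, d(EZ,L)=33, d(EZ,N)=65/2, d(EZ,W)=44
step 3: merge (AR,L) at d=53/2; branch lengths AR→41/4, L→53/4; new cluster ALR
  updated: d(ALR,EZ)=122/3, d(ALR,N)=109/3, d(ALR,W)=122/3
step 4: merge (EZ,N) at d=65/2; branch lengths EZ→49/4, N→65/4; new cluster ENZ
  updated: d(ALR,ENZ)=353/9, d(ENZ,W)=131/3
step 5: merge (ALR,ENZ) at d=353/9; branch lengths ALR→229/36, ENZ→121/36; new cluster AELNRZ
  updated: d(AELNRZ,W)=253/6
step 6: merge (AELNRZ,W) at d=253/6; branch lengths AELNRZ→53/36, W→253/12; new cluster AELNRWZ
final tree: ((((A:3,R:3):41/4,L:53/4):229/36,((E:4,Z:4):49/4,N:65/4):121/36):53/36,W:253/12)
total length: 1769/18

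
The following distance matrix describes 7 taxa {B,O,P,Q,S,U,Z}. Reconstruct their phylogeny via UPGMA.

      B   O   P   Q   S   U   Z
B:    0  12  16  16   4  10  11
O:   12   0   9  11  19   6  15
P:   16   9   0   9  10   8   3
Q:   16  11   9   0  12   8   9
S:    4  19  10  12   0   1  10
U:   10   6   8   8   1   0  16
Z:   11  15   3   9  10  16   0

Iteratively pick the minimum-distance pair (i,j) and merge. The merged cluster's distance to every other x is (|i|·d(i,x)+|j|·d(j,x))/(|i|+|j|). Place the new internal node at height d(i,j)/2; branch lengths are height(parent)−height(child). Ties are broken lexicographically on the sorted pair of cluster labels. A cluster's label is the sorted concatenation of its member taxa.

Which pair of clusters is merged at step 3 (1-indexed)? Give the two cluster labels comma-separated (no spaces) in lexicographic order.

B,SU

1. join S+U (d=1) ⇒ SU; edges |S|=1/2, |U|=1/2
  updated: d(B,SU)=7, d(O,SU)=25/2, d(P,SU)=9, d(Q,SU)=10, d(SU,Z)=13
2. join P+Z (d=3) ⇒ PZ; edges |P|=3/2, |Z|=3/2
  updated: d(B,PZ)=27/2, d(O,PZ)=12, d(PZ,Q)=9, d(PZ,SU)=11
3. join B+SU (d=7) ⇒ BSU; edges |B|=7/2, |SU|=3
  updated: d(BSU,O)=37/3, d(BSU,PZ)=71/6, d(BSU,Q)=12
4. join PZ+Q (d=9) ⇒ PQZ; edges |PZ|=3, |Q|=9/2
  updated: d(BSU,PQZ)=107/9, d(O,PQZ)=35/3
5. join O+PQZ (d=35/3) ⇒ OPQZ; edges |O|=35/6, |PQZ|=4/3
  updated: d(BSU,OPQZ)=12
6. join BSU+OPQZ (d=12) ⇒ BOPQSUZ; edges |BSU|=5/2, |OPQZ|=1/6
final tree: ((B:7/2,(S:1/2,U:1/2):3):5/2,(O:35/6,((P:3/2,Z:3/2):3,Q:9/2):4/3):1/6)
total length: 167/6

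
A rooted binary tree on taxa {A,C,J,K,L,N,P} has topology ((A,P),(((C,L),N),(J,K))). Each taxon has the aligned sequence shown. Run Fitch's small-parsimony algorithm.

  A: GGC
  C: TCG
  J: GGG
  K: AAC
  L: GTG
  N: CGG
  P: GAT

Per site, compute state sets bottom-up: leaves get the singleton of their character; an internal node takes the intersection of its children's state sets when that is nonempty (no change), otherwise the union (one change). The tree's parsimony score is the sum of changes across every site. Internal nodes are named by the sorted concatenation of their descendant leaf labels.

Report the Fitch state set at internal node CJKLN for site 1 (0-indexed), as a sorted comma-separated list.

G

AP@0: {G} ∩ {G} = {G} (intersection, +0)
CL@0: {T} ∪ {G} = {G,T} (union, +1)
CLN@0: {G,T} ∪ {C} = {C,G,T} (union, +1)
JK@0: {G} ∪ {A} = {A,G} (union, +1)
CJKLN@0: {C,G,T} ∩ {A,G} = {G} (intersection, +0)
ACJKLNP@0: {G} ∩ {G} = {G} (intersection, +0)
AP@1: {G} ∪ {A} = {A,G} (union, +1)
CL@1: {C} ∪ {T} = {C,T} (union, +1)
CLN@1: {C,T} ∪ {G} = {C,G,T} (union, +1)
JK@1: {G} ∪ {A} = {A,G} (union, +1)
CJKLN@1: {C,G,T} ∩ {A,G} = {G} (intersection, +0)
ACJKLNP@1: {A,G} ∩ {G} = {G} (intersection, +0)
AP@2: {C} ∪ {T} = {C,T} (union, +1)
CL@2: {G} ∩ {G} = {G} (intersection, +0)
CLN@2: {G} ∩ {G} = {G} (intersection, +0)
JK@2: {G} ∪ {C} = {C,G} (union, +1)
CJKLN@2: {G} ∩ {C,G} = {G} (intersection, +0)
ACJKLNP@2: {C,T} ∪ {G} = {C,G,T} (union, +1)
per-site changes: [3, 4, 3]; total = 10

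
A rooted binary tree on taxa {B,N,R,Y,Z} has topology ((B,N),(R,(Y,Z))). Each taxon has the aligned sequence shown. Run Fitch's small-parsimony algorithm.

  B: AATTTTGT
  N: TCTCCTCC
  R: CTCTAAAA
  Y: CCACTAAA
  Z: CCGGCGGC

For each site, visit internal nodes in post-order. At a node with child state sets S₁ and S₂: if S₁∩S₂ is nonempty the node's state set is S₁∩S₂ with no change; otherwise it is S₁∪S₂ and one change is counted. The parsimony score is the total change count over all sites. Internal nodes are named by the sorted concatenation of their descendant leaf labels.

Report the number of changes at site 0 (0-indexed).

2

site 0, node BN: B={A} ∪ N={T} → {A,T} (+1)
site 0, node YZ: Y={C} ∩ Z={C} → {C} (+0)
site 0, node RYZ: R={C} ∩ YZ={C} → {C} (+0)
site 0, node BNRYZ: BN={A,T} ∪ RYZ={C} → {A,C,T} (+1)
site 1, node BN: B={A} ∪ N={C} → {A,C} (+1)
site 1, node YZ: Y={C} ∩ Z={C} → {C} (+0)
site 1, node RYZ: R={T} ∪ YZ={C} → {C,T} (+1)
site 1, node BNRYZ: BN={A,C} ∩ RYZ={C,T} → {C} (+0)
site 2, node BN: B={T} ∩ N={T} → {T} (+0)
site 2, node YZ: Y={A} ∪ Z={G} → {A,G} (+1)
site 2, node RYZ: R={C} ∪ YZ={A,G} → {A,C,G} (+1)
site 2, node BNRYZ: BN={T} ∪ RYZ={A,C,G} → {A,C,G,T} (+1)
site 3, node BN: B={T} ∪ N={C} → {C,T} (+1)
site 3, node YZ: Y={C} ∪ Z={G} → {C,G} (+1)
site 3, node RYZ: R={T} ∪ YZ={C,G} → {C,G,T} (+1)
site 3, node BNRYZ: BN={C,T} ∩ RYZ={C,G,T} → {C,T} (+0)
site 4, node BN: B={T} ∪ N={C} → {C,T} (+1)
site 4, node YZ: Y={T} ∪ Z={C} → {C,T} (+1)
site 4, node RYZ: R={A} ∪ YZ={C,T} → {A,C,T} (+1)
site 4, node BNRYZ: BN={C,T} ∩ RYZ={A,C,T} → {C,T} (+0)
site 5, node BN: B={T} ∩ N={T} → {T} (+0)
site 5, node YZ: Y={A} ∪ Z={G} → {A,G} (+1)
site 5, node RYZ: R={A} ∩ YZ={A,G} → {A} (+0)
site 5, node BNRYZ: BN={T} ∪ RYZ={A} → {A,T} (+1)
site 6, node BN: B={G} ∪ N={C} → {C,G} (+1)
site 6, node YZ: Y={A} ∪ Z={G} → {A,G} (+1)
site 6, node RYZ: R={A} ∩ YZ={A,G} → {A} (+0)
site 6, node BNRYZ: BN={C,G} ∪ RYZ={A} → {A,C,G} (+1)
site 7, node BN: B={T} ∪ N={C} → {C,T} (+1)
site 7, node YZ: Y={A} ∪ Z={C} → {A,C} (+1)
site 7, node RYZ: R={A} ∩ YZ={A,C} → {A} (+0)
site 7, node BNRYZ: BN={C,T} ∪ RYZ={A} → {A,C,T} (+1)
per-site changes: [2, 2, 3, 3, 3, 2, 3, 3]; total = 21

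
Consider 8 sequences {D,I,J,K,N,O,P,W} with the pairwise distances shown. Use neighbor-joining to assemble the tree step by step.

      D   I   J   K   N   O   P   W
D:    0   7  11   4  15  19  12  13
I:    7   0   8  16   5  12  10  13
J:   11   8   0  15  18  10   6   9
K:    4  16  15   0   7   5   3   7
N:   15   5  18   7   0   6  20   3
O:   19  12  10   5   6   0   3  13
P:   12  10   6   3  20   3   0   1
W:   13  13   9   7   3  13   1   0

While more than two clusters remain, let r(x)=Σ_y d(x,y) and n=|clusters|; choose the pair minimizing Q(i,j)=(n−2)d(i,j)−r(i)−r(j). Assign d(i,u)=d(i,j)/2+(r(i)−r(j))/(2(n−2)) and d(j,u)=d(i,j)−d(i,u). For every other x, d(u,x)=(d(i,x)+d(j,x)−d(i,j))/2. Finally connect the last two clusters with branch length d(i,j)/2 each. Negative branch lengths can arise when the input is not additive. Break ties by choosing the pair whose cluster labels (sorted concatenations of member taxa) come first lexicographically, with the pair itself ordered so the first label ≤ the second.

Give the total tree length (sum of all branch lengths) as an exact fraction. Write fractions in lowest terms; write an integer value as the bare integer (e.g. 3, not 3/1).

477/16

1. join I+N (d=5, Q=-115) ⇒ IN; edges |I|=9/4, |N|=11/4
  updated: d(D,IN)=17/2, d(IN,J)=21/2, d(IN,K)=9, d(IN,O)=13/2, d(IN,P)=25/2, d(IN,W)=11/2
2. join D+K (d=4, Q=-181/2) ⇒ DK; edges |D|=89/20, |K|=-9/20
  updated: d(DK,IN)=27/4, d(DK,J)=11, d(DK,O)=10, d(DK,P)=11/2, d(DK,W)=8
3. join P+W (d=1, Q=-121/2) ⇒ PW; edges |P|=-9/16, |W|=25/16
  updated: d(DK,PW)=25/4, d(IN,PW)=17/2, d(J,PW)=7, d(O,PW)=15/2
4. join IN+O (d=13/2, Q=-187/4) ⇒ INO; edges |IN|=71/24, |O|=85/24
  updated: d(DK,INO)=41/8, d(INO,J)=7, d(INO,PW)=19/4
5. join DK+INO (d=41/8, Q=-29) ⇒ DIKNO; edges |DK|=63/16, |INO|=19/16
  updated: d(DIKNO,J)=103/16, d(DIKNO,PW)=47/16
6. join DIKNO+J (d=103/16, Q=-131/8) ⇒ DIJKNO; edges |DIKNO|=19/16, |J|=21/4
  updated: d(DIJKNO,PW)=7/4
7. join DIJKNO+PW (d=7/4) ⇒ DIJKNOPW; edges |DIJKNO|=7/8, |PW|=7/8
final tree: ((((D:89/20,K:-9/20):63/16,((I:9/4,N:11/4):71/24,O:85/24):19/16):19/16,J:21/4):7/8,(P:-9/16,W:25/16):7/8)
total length: 477/16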